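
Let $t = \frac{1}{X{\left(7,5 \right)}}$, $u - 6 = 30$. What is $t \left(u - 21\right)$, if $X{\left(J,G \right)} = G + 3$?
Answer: $\frac{15}{8} \approx 1.875$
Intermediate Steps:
$u = 36$ ($u = 6 + 30 = 36$)
$X{\left(J,G \right)} = 3 + G$
$t = \frac{1}{8}$ ($t = \frac{1}{3 + 5} = \frac{1}{8} \approx 0.125$)
$t \left(u - 21\right) = \frac{36 - 21}{8} = \frac{1}{8} \cdot 15 = \frac{15}{8}$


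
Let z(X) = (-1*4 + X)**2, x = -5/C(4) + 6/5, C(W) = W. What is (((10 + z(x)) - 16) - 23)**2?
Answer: 25391521/160000 ≈ 158.70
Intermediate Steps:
x = -1/20 (x = -5/4 + 6/5 = -1/20 ≈ -0.050000)
z(X) = (-4 + X)**2
(((10 + z(x)) - 16) - 23)**2 = (((10 + (-4 - 1/20)**2) - 16) - 23)**2 = (((10 + (-81/20)**2) - 16) - 23)**2 = (((10 + 6561/400) - 16) - 23)**2 = ((10561/400 - 16) - 23)**2 = (4161/400 - 23)**2 = (-5039/400)**2 = 25391521/160000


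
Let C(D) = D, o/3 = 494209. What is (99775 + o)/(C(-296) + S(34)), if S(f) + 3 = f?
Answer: -1582402/265 ≈ -5971.3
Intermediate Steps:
o = 1482627 (o = 3*494209 = 1482627)
S(f) = -3 + f
(99775 + o)/(C(-296) + S(34)) = (99775 + 1482627)/(-296 + (-3 + 34)) = 1582402/(-296 + 31) = 1582402/(-265) = 1582402*(-1/265) = -1582402/265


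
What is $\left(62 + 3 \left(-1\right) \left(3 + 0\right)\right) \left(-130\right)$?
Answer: $-6890$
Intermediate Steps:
$\left(62 + 3 \left(-1\right) \left(3 + 0\right)\right) \left(-130\right) = \left(62 - 9\right) \left(-130\right) = 53 \left(-130\right) = -6890$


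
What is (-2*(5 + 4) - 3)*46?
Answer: -966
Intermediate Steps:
(-2*(5 + 4) - 3)*46 = (-2*9 - 3)*46 = (-18 - 3)*46 = -21*46 = -966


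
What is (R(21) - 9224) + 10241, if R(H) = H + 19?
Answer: 1057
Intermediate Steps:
R(H) = 19 + H
(R(21) - 9224) + 10241 = ((19 + 21) - 9224) + 10241 = (40 - 9224) + 10241 = -9184 + 10241 = 1057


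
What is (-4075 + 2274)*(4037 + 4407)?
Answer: -15207644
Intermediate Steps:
(-4075 + 2274)*(4037 + 4407) = -1801*8444 = -15207644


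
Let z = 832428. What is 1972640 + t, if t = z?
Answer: 2805068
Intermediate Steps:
t = 832428
1972640 + t = 1972640 + 832428 = 2805068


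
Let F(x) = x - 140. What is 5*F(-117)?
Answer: -1285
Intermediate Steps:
F(x) = -140 + x
5*F(-117) = 5*(-140 - 117) = 5*(-257) = -1285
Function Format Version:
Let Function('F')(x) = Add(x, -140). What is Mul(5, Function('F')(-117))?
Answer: -1285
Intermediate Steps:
Function('F')(x) = Add(-140, x)
Mul(5, Function('F')(-117)) = Mul(5, Add(-140, -117)) = Mul(5, -257) = -1285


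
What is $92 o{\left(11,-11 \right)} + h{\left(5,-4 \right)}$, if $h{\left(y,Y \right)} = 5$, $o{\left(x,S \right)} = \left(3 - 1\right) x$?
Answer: $2029$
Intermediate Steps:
$o{\left(x,S \right)} = 2 x$
$92 o{\left(11,-11 \right)} + h{\left(5,-4 \right)} = 92 \cdot 2 \cdot 11 + 5 = 92 \cdot 22 + 5 = 2024 + 5 = 2029$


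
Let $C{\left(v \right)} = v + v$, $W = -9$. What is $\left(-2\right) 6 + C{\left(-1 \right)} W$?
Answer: $6$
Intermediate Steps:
$C{\left(v \right)} = 2 v$
$\left(-2\right) 6 + C{\left(-1 \right)} W = \left(-2\right) 6 + 2 \left(-1\right) \left(-9\right) = -12 - -18 = -12 + 18 = 6$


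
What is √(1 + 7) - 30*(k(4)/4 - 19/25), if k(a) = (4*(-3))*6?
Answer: 2814/5 + 2*√2 ≈ 565.63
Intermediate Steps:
k(a) = -72 (k(a) = -12*6 = -72)
√(1 + 7) - 30*(k(4)/4 - 19/25) = √(1 + 7) - 30*(-72/4 - 19/25) = √8 - 30*(-72*¼ - 19*1/25) = 2*√2 - 30*(-18 - 19/25) = 2*√2 - 30*(-469/25) = 2*√2 + 2814/5 = 2814/5 + 2*√2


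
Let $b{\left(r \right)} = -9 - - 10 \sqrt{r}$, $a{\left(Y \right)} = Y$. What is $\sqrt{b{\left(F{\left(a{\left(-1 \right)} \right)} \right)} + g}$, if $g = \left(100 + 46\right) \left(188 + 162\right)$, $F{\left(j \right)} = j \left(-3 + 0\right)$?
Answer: $\sqrt{51091 + 10 \sqrt{3}} \approx 226.07$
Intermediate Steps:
$F{\left(j \right)} = - 3 j$ ($F{\left(j \right)} = j \left(-3\right) = - 3 j$)
$g = 51100$ ($g = 146 \cdot 350 = 51100$)
$b{\left(r \right)} = -9 + 10 \sqrt{r}$
$\sqrt{b{\left(F{\left(a{\left(-1 \right)} \right)} \right)} + g} = \sqrt{\left(-9 + 10 \sqrt{\left(-3\right) \left(-1\right)}\right) + 51100} = \sqrt{\left(-9 + 10 \sqrt{3}\right) + 51100} = \sqrt{51091 + 10 \sqrt{3}}$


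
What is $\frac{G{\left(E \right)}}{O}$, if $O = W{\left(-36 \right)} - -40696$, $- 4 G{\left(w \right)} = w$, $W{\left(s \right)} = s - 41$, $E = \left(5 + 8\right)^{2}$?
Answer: $- \frac{169}{162476} \approx -0.0010402$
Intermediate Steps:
$E = 169$ ($E = 13^{2} = 169$)
$W{\left(s \right)} = -41 + s$
$G{\left(w \right)} = - \frac{w}{4}$
$O = 40619$ ($O = \left(-41 - 36\right) - -40696 = -77 + 40696 = 40619$)
$\frac{G{\left(E \right)}}{O} = \frac{\left(- \frac{1}{4}\right) 169}{40619} = \left(- \frac{169}{4}\right) \frac{1}{40619} = - \frac{169}{162476}$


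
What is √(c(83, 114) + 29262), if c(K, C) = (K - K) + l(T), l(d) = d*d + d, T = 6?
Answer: 6*√814 ≈ 171.18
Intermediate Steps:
l(d) = d + d² (l(d) = d² + d = d + d²)
c(K, C) = 42 (c(K, C) = (K - K) + 6*(1 + 6) = 0 + 6*7 = 0 + 42 = 42)
√(c(83, 114) + 29262) = √(42 + 29262) = √29304 = 6*√814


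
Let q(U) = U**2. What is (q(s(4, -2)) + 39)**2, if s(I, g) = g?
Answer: 1849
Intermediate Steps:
(q(s(4, -2)) + 39)**2 = ((-2)**2 + 39)**2 = (4 + 39)**2 = 43**2 = 1849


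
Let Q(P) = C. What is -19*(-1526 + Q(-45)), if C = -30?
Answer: 29564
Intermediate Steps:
Q(P) = -30
-19*(-1526 + Q(-45)) = -19*(-1526 - 30) = -19*(-1556) = 29564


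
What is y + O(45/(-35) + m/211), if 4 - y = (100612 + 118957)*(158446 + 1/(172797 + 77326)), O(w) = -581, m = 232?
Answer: -8701736737102742/250123 ≈ -3.4790e+10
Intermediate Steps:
y = -8701736591781279/250123 (y = 4 - (100612 + 118957)*(158446 + 1/(172797 + 77326)) = 4 - 219569*(158446 + 1/250123) = 4 - 219569*39630988859/250123 = 4 - 1*8701736592781771/250123 = 4 - 8701736592781771/250123 = -8701736591781279/250123 ≈ -3.4790e+10)
y + O(45/(-35) + m/211) = -8701736591781279/250123 - 581 = -8701736737102742/250123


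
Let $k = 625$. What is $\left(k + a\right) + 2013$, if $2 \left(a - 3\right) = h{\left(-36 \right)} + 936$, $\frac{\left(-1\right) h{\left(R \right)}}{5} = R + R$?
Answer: $3289$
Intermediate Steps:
$h{\left(R \right)} = - 10 R$ ($h{\left(R \right)} = - 5 \left(R + R\right) = - 5 \cdot 2 R = - 10 R$)
$a = 651$ ($a = 3 + \frac{\left(-10\right) \left(-36\right) + 936}{2} = 3 + \frac{360 + 936}{2} = 3 + \frac{1}{2} \cdot 1296 = 3 + 648 = 651$)
$\left(k + a\right) + 2013 = \left(625 + 651\right) + 2013 = 1276 + 2013 = 3289$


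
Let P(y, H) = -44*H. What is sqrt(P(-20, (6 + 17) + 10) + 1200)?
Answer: 6*I*sqrt(7) ≈ 15.875*I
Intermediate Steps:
sqrt(P(-20, (6 + 17) + 10) + 1200) = sqrt(-44*((6 + 17) + 10) + 1200) = sqrt(-44*(23 + 10) + 1200) = sqrt(-44*33 + 1200) = sqrt(-1452 + 1200) = sqrt(-252) = 6*I*sqrt(7)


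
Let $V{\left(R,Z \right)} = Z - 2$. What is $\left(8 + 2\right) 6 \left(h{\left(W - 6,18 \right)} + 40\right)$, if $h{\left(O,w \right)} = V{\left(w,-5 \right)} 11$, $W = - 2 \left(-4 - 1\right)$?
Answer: $-2220$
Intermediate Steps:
$V{\left(R,Z \right)} = -2 + Z$
$W = 10$ ($W = \left(-2\right) \left(-5\right) = 10$)
$h{\left(O,w \right)} = -77$ ($h{\left(O,w \right)} = \left(-2 - 5\right) 11 = \left(-7\right) 11 = -77$)
$\left(8 + 2\right) 6 \left(h{\left(W - 6,18 \right)} + 40\right) = \left(8 + 2\right) 6 \left(-77 + 40\right) = 10 \cdot 6 \left(-37\right) = 60 \left(-37\right) = -2220$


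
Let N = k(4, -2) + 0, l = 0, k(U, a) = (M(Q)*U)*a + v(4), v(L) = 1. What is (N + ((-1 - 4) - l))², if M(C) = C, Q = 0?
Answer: 16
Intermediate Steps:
k(U, a) = 1 (k(U, a) = (0*U)*a + 1 = 0*a + 1 = 0 + 1 = 1)
N = 1 (N = 1 + 0 = 1)
(N + ((-1 - 4) - l))² = (1 + ((-1 - 4) - 1*0))² = (1 + (-5 + 0))² = (1 - 5)² = (-4)² = 16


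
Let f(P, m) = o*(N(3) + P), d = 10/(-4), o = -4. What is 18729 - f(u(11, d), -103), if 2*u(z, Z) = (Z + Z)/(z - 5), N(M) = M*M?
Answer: 56290/3 ≈ 18763.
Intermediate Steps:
N(M) = M²
d = -5/2 (d = 10*(-¼) = -5/2 ≈ -2.5000)
u(z, Z) = Z/(-5 + z) (u(z, Z) = ((Z + Z)/(z - 5))/2 = ((2*Z)/(-5 + z))/2 = (2*Z/(-5 + z))/2 = Z/(-5 + z))
f(P, m) = -36 - 4*P (f(P, m) = -4*(3² + P) = -4*(9 + P) = -36 - 4*P)
18729 - f(u(11, d), -103) = 18729 - (-36 - (-10)/(-5 + 11)) = 18729 - (-36 - (-10)/6) = 18729 - (-36 - 4*(-5/12)) = 18729 - (-36 + 5/3) = 18729 - 1*(-103/3) = 18729 + 103/3 = 56290/3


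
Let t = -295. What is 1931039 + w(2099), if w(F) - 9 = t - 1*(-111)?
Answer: 1930864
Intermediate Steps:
w(F) = -175 (w(F) = 9 + (-295 - 1*(-111)) = 9 + (-295 + 111) = 9 - 184 = -175)
1931039 + w(2099) = 1931039 - 175 = 1930864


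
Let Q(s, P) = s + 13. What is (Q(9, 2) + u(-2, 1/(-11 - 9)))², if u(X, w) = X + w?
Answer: 159201/400 ≈ 398.00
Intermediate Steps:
Q(s, P) = 13 + s
(Q(9, 2) + u(-2, 1/(-11 - 9)))² = ((13 + 9) + (-2 + 1/(-11 - 9)))² = (22 + (-2 + 1/(-20)))² = (22 + (-2 - 1/20))² = (22 - 41/20)² = (399/20)² = 159201/400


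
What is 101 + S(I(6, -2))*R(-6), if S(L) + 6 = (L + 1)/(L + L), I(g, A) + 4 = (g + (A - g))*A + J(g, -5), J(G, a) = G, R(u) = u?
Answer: 267/2 ≈ 133.50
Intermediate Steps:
I(g, A) = -4 + g + A² (I(g, A) = -4 + ((g + (A - g))*A + g) = -4 + (A*A + g) = -4 + (A² + g) = -4 + (g + A²) = -4 + g + A²)
S(L) = -6 + (1 + L)/(2*L) (S(L) = -6 + (L + 1)/(L + L) = -6 + (1 + L)/((2*L)) = -6 + (1 + L)*(1/(2*L)) = -6 + (1 + L)/(2*L))
101 + S(I(6, -2))*R(-6) = 101 + ((1 - 11*(-4 + 6 + (-2)²))/(2*(-4 + 6 + (-2)²)))*(-6) = 101 + ((1 - 11*(-4 + 6 + 4))/(2*(-4 + 6 + 4)))*(-6) = 101 + ((½)*(1 - 11*6)/6)*(-6) = 101 + ((½)*(⅙)*(1 - 66))*(-6) = 101 + ((½)*(⅙)*(-65))*(-6) = 101 - 65/12*(-6) = 101 + 65/2 = 267/2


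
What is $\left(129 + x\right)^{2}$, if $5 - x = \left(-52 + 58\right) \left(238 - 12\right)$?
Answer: $1493284$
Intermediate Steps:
$x = -1351$ ($x = 5 - \left(-52 + 58\right) \left(238 - 12\right) = 5 - 6 \cdot 226 = 5 - 1356 = -1351$)
$\left(129 + x\right)^{2} = \left(129 - 1351\right)^{2} = \left(-1222\right)^{2} = 1493284$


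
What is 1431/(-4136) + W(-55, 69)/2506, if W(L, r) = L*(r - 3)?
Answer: -9299883/5182408 ≈ -1.7945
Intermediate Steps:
W(L, r) = L*(-3 + r)
1431/(-4136) + W(-55, 69)/2506 = 1431/(-4136) - 55*(-3 + 69)/2506 = 1431*(-1/4136) - 55*66*(1/2506) = -1431/4136 - 3630*1/2506 = -1431/4136 - 1815/1253 = -9299883/5182408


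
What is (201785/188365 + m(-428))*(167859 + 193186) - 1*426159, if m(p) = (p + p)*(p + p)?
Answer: 9966415873762818/37673 ≈ 2.6455e+11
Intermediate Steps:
m(p) = 4*p**2 (m(p) = (2*p)*(2*p) = 4*p**2)
(201785/188365 + m(-428))*(167859 + 193186) - 1*426159 = (201785/188365 + 4*(-428)**2)*(167859 + 193186) - 1*426159 = (201785*(1/188365) + 4*183184)*361045 - 426159 = (40357/37673 + 732736)*361045 - 426159 = (27604403685/37673)*361045 - 426159 = 9966431928450825/37673 - 426159 = 9966415873762818/37673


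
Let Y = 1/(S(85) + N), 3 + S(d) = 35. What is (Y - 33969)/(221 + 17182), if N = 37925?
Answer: -1289361332/660565671 ≈ -1.9519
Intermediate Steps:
S(d) = 32 (S(d) = -3 + 35 = 32)
Y = 1/37957 (Y = 1/(32 + 37925) = 1/37957 ≈ 2.6346e-5)
(Y - 33969)/(221 + 17182) = (1/37957 - 33969)/(221 + 17182) = -1289361332/37957/17403 = -1289361332/37957*1/17403 = -1289361332/660565671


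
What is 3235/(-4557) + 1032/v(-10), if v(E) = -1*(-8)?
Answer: 584618/4557 ≈ 128.29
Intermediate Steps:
v(E) = 8
3235/(-4557) + 1032/v(-10) = 3235/(-4557) + 1032/8 = 3235*(-1/4557) + 1032*(⅛) = -3235/4557 + 129 = 584618/4557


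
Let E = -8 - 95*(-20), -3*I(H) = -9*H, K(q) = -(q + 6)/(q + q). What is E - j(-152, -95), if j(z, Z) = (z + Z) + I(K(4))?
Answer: 8571/4 ≈ 2142.8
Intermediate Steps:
K(q) = -(6 + q)/(2*q)
I(H) = 3*H (I(H) = -(-3)*H = 3*H)
E = 1892 (E = -8 + 1900 = 1892)
j(z, Z) = -15/4 + Z + z (j(z, Z) = (z + Z) + 3*((½)*(-6 - 1*4)/4) = (Z + z) + 3*((½)*(¼)*(-6 - 4)) = (Z + z) + 3*((½)*(¼)*(-10)) = (Z + z) + 3*(-5/4) = (Z + z) - 15/4 = -15/4 + Z + z)
E - j(-152, -95) = 1892 - (-15/4 - 95 - 152) = 1892 - 1*(-1003/4) = 1892 + 1003/4 = 8571/4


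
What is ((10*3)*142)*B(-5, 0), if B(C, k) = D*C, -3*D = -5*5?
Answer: -177500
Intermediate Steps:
D = 25/3 (D = -(-5)*5/3 = -1/3*(-25) = 25/3 ≈ 8.3333)
B(C, k) = 25*C/3
((10*3)*142)*B(-5, 0) = ((10*3)*142)*((25/3)*(-5)) = (30*142)*(-125/3) = 4260*(-125/3) = -177500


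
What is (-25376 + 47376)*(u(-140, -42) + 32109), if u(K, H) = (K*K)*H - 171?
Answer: -17407764000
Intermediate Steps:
u(K, H) = -171 + H*K² (u(K, H) = K²*H - 171 = H*K² - 171 = -171 + H*K²)
(-25376 + 47376)*(u(-140, -42) + 32109) = (-25376 + 47376)*((-171 - 42*(-140)²) + 32109) = 22000*((-171 - 42*19600) + 32109) = 22000*((-171 - 823200) + 32109) = 22000*(-823371 + 32109) = 22000*(-791262) = -17407764000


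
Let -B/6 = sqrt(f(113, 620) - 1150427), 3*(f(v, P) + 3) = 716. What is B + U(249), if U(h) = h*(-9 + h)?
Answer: 59760 - 2*I*sqrt(10351722) ≈ 59760.0 - 6434.8*I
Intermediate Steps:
f(v, P) = 707/3 (f(v, P) = -3 + (1/3)*716 = -3 + 716/3 = 707/3)
B = -2*I*sqrt(10351722) (B = -6*sqrt(707/3 - 1150427) = -2*I*sqrt(10351722) ≈ -6434.8*I)
B + U(249) = -2*I*sqrt(10351722) + 249*(-9 + 249) = -2*I*sqrt(10351722) + 249*240 = -2*I*sqrt(10351722) + 59760 = 59760 - 2*I*sqrt(10351722)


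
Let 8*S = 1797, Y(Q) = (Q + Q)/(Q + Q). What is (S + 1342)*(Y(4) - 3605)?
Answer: -11292233/2 ≈ -5.6461e+6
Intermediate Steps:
Y(Q) = 1 (Y(Q) = (2*Q)/((2*Q)) = (2*Q)*(1/(2*Q)) = 1)
S = 1797/8 (S = (⅛)*1797 = 1797/8 ≈ 224.63)
(S + 1342)*(Y(4) - 3605) = (1797/8 + 1342)*(1 - 3605) = (12533/8)*(-3604) = -11292233/2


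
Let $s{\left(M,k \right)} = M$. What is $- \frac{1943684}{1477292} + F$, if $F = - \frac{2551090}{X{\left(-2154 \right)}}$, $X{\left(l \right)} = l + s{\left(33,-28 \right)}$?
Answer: $\frac{941145573629}{783334083} \approx 1201.5$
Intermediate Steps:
$X{\left(l \right)} = 33 + l$ ($X{\left(l \right)} = l + 33 = 33 + l$)
$F = \frac{2551090}{2121}$ ($F = - \frac{2551090}{33 - 2154} = - \frac{2551090}{-2121} = \left(-2551090\right) \left(- \frac{1}{2121}\right) = \frac{2551090}{2121} \approx 1202.8$)
$- \frac{1943684}{1477292} + F = - \frac{1943684}{1477292} + \frac{2551090}{2121} = \left(-1943684\right) \frac{1}{1477292} + \frac{2551090}{2121} = - \frac{485921}{369323} + \frac{2551090}{2121} = \frac{941145573629}{783334083}$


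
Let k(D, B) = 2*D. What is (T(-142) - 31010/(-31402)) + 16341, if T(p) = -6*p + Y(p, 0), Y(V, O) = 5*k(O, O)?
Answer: 38566114/2243 ≈ 17194.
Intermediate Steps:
Y(V, O) = 10*O (Y(V, O) = 5*(2*O) = 10*O)
T(p) = -6*p (T(p) = -6*p + 10*0 = -6*p + 0 = -6*p)
(T(-142) - 31010/(-31402)) + 16341 = (-6*(-142) - 31010/(-31402)) + 16341 = (852 - 31010*(-1/31402)) + 16341 = (852 + 2215/2243) + 16341 = 1913251/2243 + 16341 = 38566114/2243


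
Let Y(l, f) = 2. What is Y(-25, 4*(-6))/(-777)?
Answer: -2/777 ≈ -0.0025740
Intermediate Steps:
Y(-25, 4*(-6))/(-777) = 2/(-777) = 2*(-1/777) = -2/777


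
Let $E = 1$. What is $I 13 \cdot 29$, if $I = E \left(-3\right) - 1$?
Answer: $-1508$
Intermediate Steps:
$I = -4$ ($I = 1 \left(-3\right) - 1 = -3 - 1 = -4$)
$I 13 \cdot 29 = \left(-4\right) 13 \cdot 29 = \left(-52\right) 29 = -1508$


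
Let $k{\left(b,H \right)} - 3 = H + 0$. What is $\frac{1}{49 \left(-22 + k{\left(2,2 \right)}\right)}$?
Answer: $- \frac{1}{833} \approx -0.0012005$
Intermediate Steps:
$k{\left(b,H \right)} = 3 + H$ ($k{\left(b,H \right)} = 3 + \left(H + 0\right) = 3 + H$)
$\frac{1}{49 \left(-22 + k{\left(2,2 \right)}\right)} = \frac{1}{49 \left(-22 + \left(3 + 2\right)\right)} = \frac{1}{49 \left(-22 + 5\right)} = \frac{1}{49 \left(-17\right)} = \frac{1}{-833} = - \frac{1}{833}$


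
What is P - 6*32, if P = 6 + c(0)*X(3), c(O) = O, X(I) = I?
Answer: -186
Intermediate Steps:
P = 6 (P = 6 + 0*3 = 6 + 0 = 6)
P - 6*32 = 6 - 6*32 = 6 - 192 = -186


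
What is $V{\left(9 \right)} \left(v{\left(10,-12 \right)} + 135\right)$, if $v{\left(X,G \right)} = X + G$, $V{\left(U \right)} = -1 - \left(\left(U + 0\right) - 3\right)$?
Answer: $-931$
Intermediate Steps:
$V{\left(U \right)} = 2 - U$ ($V{\left(U \right)} = -1 - \left(U - 3\right) = -1 - \left(-3 + U\right) = 2 - U$)
$v{\left(X,G \right)} = G + X$
$V{\left(9 \right)} \left(v{\left(10,-12 \right)} + 135\right) = \left(2 - 9\right) \left(\left(-12 + 10\right) + 135\right) = \left(2 - 9\right) \left(-2 + 135\right) = \left(-7\right) 133 = -931$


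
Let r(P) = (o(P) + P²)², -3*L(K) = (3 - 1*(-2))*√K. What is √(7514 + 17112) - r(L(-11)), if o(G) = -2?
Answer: -85849/81 + √24626 ≈ -902.94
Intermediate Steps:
L(K) = -5*√K/3 (L(K) = -(3 - 1*(-2))*√K/3 = -(3 + 2)*√K/3 = -5*√K/3)
r(P) = (-2 + P²)²
√(7514 + 17112) - r(L(-11)) = √(7514 + 17112) - (-2 + (-5*I*√11/3)²)² = √24626 - (-2 + (-5*I*√11/3)²)² = √24626 - (-2 - 275/9)² = √24626 - (-293/9)² = √24626 - 1*85849/81 = √24626 - 85849/81 = -85849/81 + √24626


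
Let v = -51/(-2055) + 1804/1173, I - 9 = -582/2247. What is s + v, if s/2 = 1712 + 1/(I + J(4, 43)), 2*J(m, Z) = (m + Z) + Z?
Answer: 55396547402171/16171341630 ≈ 3425.6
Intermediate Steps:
J(m, Z) = Z + m/2 (J(m, Z) = ((m + Z) + Z)/2 = ((Z + m) + Z)/2 = (m + 2*Z)/2 = Z + m/2)
I = 6547/749 (I = 9 - 582/2247 = 9 - 582*1/2247 = 9 - 194/749 = 6547/749 ≈ 8.7410)
s = 68912173/20126 (s = 2*(1712 + 1/(6547/749 + (43 + (½)*4))) = 2*(1712 + 1/(6547/749 + (43 + 2))) = 2*(1712 + 1/(6547/749 + 45)) = 2*(1712 + 1/(40252/749)) = 2*(1712 + 749/40252) = 2*(68912173/40252) = 68912173/20126 ≈ 3424.0)
v = 1255681/803505 (v = -51*(-1/2055) + 1804*(1/1173) = 17/685 + 1804/1173 = 1255681/803505 ≈ 1.5628)
s + v = 68912173/20126 + 1255681/803505 = 55396547402171/16171341630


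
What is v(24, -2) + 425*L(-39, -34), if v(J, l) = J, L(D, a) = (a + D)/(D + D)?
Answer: 32897/78 ≈ 421.76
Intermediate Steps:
L(D, a) = (D + a)/(2*D) (L(D, a) = (D + a)/((2*D)) = (D + a)*(1/(2*D)) = (D + a)/(2*D))
v(24, -2) + 425*L(-39, -34) = 24 + 425*((½)*(-39 - 34)/(-39)) = 24 + 425*((½)*(-1/39)*(-73)) = 24 + 425*(73/78) = 24 + 31025/78 = 32897/78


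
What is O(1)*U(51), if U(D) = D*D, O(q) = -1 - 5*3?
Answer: -41616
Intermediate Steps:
O(q) = -16 (O(q) = -1 - 15 = -16)
U(D) = D²
O(1)*U(51) = -16*51² = -16*2601 = -41616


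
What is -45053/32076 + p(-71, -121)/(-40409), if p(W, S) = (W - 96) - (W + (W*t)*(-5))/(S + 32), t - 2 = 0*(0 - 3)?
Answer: -161572405229/115358158476 ≈ -1.4006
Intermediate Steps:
t = 2 (t = 2 + 0*(0 - 3) = 2 + 0*(-3) = 2 + 0 = 2)
p(W, S) = -96 + W + 9*W/(32 + S) (p(W, S) = (W - 96) - (W + (W*2)*(-5))/(S + 32) = (-96 + W) - (W + (2*W)*(-5))/(32 + S) = (-96 + W) - (W - 10*W)/(32 + S) = (-96 + W) - (-9*W)/(32 + S) = (-96 + W) - (-9)*W/(32 + S) = (-96 + W) + 9*W/(32 + S) = -96 + W + 9*W/(32 + S))
-45053/32076 + p(-71, -121)/(-40409) = -45053/32076 + ((-3072 - 96*(-121) + 41*(-71) - 121*(-71))/(32 - 121))/(-40409) = -45053*1/32076 + ((-3072 + 11616 - 2911 + 8591)/(-89))*(-1/40409) = -45053/32076 - 1/89*14224*(-1/40409) = -45053/32076 - 14224/89*(-1/40409) = -45053/32076 + 14224/3596401 = -161572405229/115358158476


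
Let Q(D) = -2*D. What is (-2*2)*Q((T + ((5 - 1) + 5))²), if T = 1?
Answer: 800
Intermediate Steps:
(-2*2)*Q((T + ((5 - 1) + 5))²) = (-2*2)*(-2*(1 + ((5 - 1) + 5))²) = -(-8)*(1 + (4 + 5))² = -(-8)*(1 + 9)² = -(-8)*10² = -(-8)*100 = -4*(-200) = 800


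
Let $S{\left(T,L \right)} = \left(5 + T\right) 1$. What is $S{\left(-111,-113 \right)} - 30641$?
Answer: $-30747$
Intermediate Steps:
$S{\left(T,L \right)} = 5 + T$
$S{\left(-111,-113 \right)} - 30641 = \left(5 - 111\right) - 30641 = -106 - 30641 = -30747$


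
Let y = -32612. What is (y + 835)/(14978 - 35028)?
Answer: 31777/20050 ≈ 1.5849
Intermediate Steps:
(y + 835)/(14978 - 35028) = (-32612 + 835)/(14978 - 35028) = -31777/(-20050) = -31777*(-1/20050) = 31777/20050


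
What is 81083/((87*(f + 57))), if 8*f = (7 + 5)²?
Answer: 81083/6525 ≈ 12.427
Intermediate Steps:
f = 18 (f = (7 + 5)²/8 = (⅛)*12² = (⅛)*144 = 18)
81083/((87*(f + 57))) = 81083/((87*(18 + 57))) = 81083/((87*75)) = 81083/6525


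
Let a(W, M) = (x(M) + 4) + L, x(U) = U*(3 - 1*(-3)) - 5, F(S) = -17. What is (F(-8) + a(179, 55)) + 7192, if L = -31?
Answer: 7473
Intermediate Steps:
x(U) = -5 + 6*U (x(U) = U*(3 + 3) - 5 = U*6 - 5 = 6*U - 5 = -5 + 6*U)
a(W, M) = -32 + 6*M (a(W, M) = ((-5 + 6*M) + 4) - 31 = (-1 + 6*M) - 31 = -32 + 6*M)
(F(-8) + a(179, 55)) + 7192 = (-17 + (-32 + 6*55)) + 7192 = (-17 + (-32 + 330)) + 7192 = (-17 + 298) + 7192 = 281 + 7192 = 7473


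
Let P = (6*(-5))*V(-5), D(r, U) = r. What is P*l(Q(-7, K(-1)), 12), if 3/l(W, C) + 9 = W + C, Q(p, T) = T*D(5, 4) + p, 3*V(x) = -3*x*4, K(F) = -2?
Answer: 900/7 ≈ 128.57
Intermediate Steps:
V(x) = -4*x (V(x) = (-3*x*4)/3 = (-12*x)/3 = -4*x)
Q(p, T) = p + 5*T (Q(p, T) = T*5 + p = 5*T + p = p + 5*T)
l(W, C) = 3/(-9 + C + W) (l(W, C) = 3/(-9 + (W + C)) = 3/(-9 + (C + W)) = 3/(-9 + C + W))
P = -600 (P = (6*(-5))*(-4*(-5)) = -30*20 = -600)
P*l(Q(-7, K(-1)), 12) = -1800/(-9 + 12 + (-7 + 5*(-2))) = -1800/(-9 + 12 + (-7 - 10)) = -1800/(-9 + 12 - 17) = -1800/(-14) = -1800*(-1)/14 = -600*(-3/14) = 900/7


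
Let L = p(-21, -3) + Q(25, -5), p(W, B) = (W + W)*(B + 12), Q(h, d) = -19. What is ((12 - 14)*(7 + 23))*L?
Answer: 23820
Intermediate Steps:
p(W, B) = 2*W*(12 + B) (p(W, B) = (2*W)*(12 + B) = 2*W*(12 + B))
L = -397 (L = 2*(-21)*(12 - 3) - 19 = 2*(-21)*9 - 19 = -378 - 19 = -397)
((12 - 14)*(7 + 23))*L = ((12 - 14)*(7 + 23))*(-397) = -2*30*(-397) = -60*(-397) = 23820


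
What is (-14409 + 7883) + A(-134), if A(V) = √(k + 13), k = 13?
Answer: -6526 + √26 ≈ -6520.9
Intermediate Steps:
A(V) = √26 (A(V) = √(13 + 13) = √26)
(-14409 + 7883) + A(-134) = (-14409 + 7883) + √26 = -6526 + √26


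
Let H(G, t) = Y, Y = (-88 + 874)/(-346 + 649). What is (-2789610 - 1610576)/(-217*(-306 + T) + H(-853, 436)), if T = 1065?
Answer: 444418786/16634741 ≈ 26.716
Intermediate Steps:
Y = 262/101 (Y = 786/303 = 786*(1/303) = 262/101 ≈ 2.5941)
H(G, t) = 262/101
(-2789610 - 1610576)/(-217*(-306 + T) + H(-853, 436)) = (-2789610 - 1610576)/(-217*(-306 + 1065) + 262/101) = -4400186/(-217*759 + 262/101) = -4400186/(-164703 + 262/101) = -4400186/(-16634741/101) = -4400186*(-101/16634741) = 444418786/16634741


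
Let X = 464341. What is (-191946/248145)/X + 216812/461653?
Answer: 8327278346799534/17731152642392195 ≈ 0.46964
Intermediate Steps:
(-191946/248145)/X + 216812/461653 = -191946/248145/464341 + 216812/461653 = -191946*1/248145*(1/464341) + 216812*(1/461653) = -63982/82715*1/464341 + 216812/461653 = -63982/38407965815 + 216812/461653 = 8327278346799534/17731152642392195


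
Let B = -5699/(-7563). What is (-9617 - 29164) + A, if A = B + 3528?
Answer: -266612740/7563 ≈ -35252.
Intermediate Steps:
B = 5699/7563 (B = -5699*(-1/7563) = 5699/7563 ≈ 0.75354)
A = 26687963/7563 (A = 5699/7563 + 3528 = 26687963/7563 ≈ 3528.8)
(-9617 - 29164) + A = (-9617 - 29164) + 26687963/7563 = -38781 + 26687963/7563 = -266612740/7563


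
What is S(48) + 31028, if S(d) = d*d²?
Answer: 141620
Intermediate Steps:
S(d) = d³
S(48) + 31028 = 48³ + 31028 = 110592 + 31028 = 141620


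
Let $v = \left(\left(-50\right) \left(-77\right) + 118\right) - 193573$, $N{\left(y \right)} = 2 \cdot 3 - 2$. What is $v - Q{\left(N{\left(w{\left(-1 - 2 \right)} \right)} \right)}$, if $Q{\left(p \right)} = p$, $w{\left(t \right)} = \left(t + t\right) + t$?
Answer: $-189609$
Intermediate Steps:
$w{\left(t \right)} = 3 t$ ($w{\left(t \right)} = 2 t + t = 3 t$)
$N{\left(y \right)} = 4$ ($N{\left(y \right)} = 6 - 2 = 4$)
$v = -189605$ ($v = \left(3850 + 118\right) - 193573 = 3968 - 193573 = -189605$)
$v - Q{\left(N{\left(w{\left(-1 - 2 \right)} \right)} \right)} = -189605 - 4 = -189609$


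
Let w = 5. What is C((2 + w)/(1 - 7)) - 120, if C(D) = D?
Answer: -727/6 ≈ -121.17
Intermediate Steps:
C((2 + w)/(1 - 7)) - 120 = (2 + 5)/(1 - 7) - 120 = 7/(-6) - 120 = 7*(-⅙) - 120 = -7/6 - 120 = -727/6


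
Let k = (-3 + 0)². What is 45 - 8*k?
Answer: -27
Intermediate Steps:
k = 9 (k = (-3)² = 9)
45 - 8*k = 45 - 8*9 = 45 - 72 = -27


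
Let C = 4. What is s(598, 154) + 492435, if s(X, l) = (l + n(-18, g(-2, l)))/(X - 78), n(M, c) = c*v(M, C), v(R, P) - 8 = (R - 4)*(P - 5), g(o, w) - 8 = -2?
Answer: 128033267/260 ≈ 4.9244e+5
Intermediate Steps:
g(o, w) = 6 (g(o, w) = 8 - 2 = 6)
v(R, P) = 8 + (-5 + P)*(-4 + R) (v(R, P) = 8 + (R - 4)*(P - 5) = 8 + (-4 + R)*(-5 + P) = 8 + (-5 + P)*(-4 + R))
n(M, c) = c*(12 - M) (n(M, c) = c*(28 - 5*M - 4*4 + 4*M) = c*(28 - 5*M - 16 + 4*M) = c*(12 - M))
s(X, l) = (180 + l)/(-78 + X) (s(X, l) = (l + 6*(12 - 1*(-18)))/(X - 78) = (l + 6*(12 + 18))/(-78 + X) = (l + 6*30)/(-78 + X) = (l + 180)/(-78 + X) = (180 + l)/(-78 + X))
s(598, 154) + 492435 = (180 + 154)/(-78 + 598) + 492435 = 334/520 + 492435 = (1/520)*334 + 492435 = 167/260 + 492435 = 128033267/260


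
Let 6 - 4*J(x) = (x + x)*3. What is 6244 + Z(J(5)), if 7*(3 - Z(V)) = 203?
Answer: 6218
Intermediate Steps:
J(x) = 3/2 - 3*x/2 (J(x) = 3/2 - (x + x)*3/4 = 3/2 - 2*x*3/4 = 3/2 - 3*x/2)
Z(V) = -26 (Z(V) = 3 - ⅐*203 = 3 - 29 = -26)
6244 + Z(J(5)) = 6244 - 26 = 6218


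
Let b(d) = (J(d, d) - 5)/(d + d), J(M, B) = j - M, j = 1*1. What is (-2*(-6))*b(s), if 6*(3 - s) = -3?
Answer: -90/7 ≈ -12.857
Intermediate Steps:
j = 1
J(M, B) = 1 - M
s = 7/2 (s = 3 - ⅙*(-3) = 3 + ½ = 7/2 ≈ 3.5000)
b(d) = (-4 - d)/(2*d) (b(d) = ((1 - d) - 5)/(d + d) = (-4 - d)/((2*d)) = (-4 - d)*(1/(2*d)) = (-4 - d)/(2*d))
(-2*(-6))*b(s) = (-2*(-6))*((-4 - 1*7/2)/(2*(7/2))) = 12*((½)*(2/7)*(-4 - 7/2)) = 12*((½)*(2/7)*(-15/2)) = 12*(-15/14) = -90/7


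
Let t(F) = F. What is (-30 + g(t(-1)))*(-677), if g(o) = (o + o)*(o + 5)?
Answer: 25726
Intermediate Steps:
g(o) = 2*o*(5 + o) (g(o) = (2*o)*(5 + o) = 2*o*(5 + o))
(-30 + g(t(-1)))*(-677) = (-30 + 2*(-1)*(5 - 1))*(-677) = (-30 + 2*(-1)*4)*(-677) = (-30 - 8)*(-677) = -38*(-677) = 25726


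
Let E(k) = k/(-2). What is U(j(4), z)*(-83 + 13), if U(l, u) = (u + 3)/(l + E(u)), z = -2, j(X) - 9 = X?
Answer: -5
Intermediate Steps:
j(X) = 9 + X
E(k) = -k/2 (E(k) = k*(-½) = -k/2)
U(l, u) = (3 + u)/(l - u/2) (U(l, u) = (u + 3)/(l - u/2) = (3 + u)/(l - u/2))
U(j(4), z)*(-83 + 13) = (2*(3 - 2)/(-1*(-2) + 2*(9 + 4)))*(-83 + 13) = (2*1/(2 + 2*13))*(-70) = (2*1/(2 + 26))*(-70) = (2*1/28)*(-70) = (2*(1/28)*1)*(-70) = (1/14)*(-70) = -5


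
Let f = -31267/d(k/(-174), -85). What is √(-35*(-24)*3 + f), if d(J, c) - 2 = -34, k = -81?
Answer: √223814/8 ≈ 59.136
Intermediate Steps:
d(J, c) = -32 (d(J, c) = 2 - 34 = -32)
f = 31267/32 (f = -31267/(-32) = -31267*(-1/32) = 31267/32 ≈ 977.09)
√(-35*(-24)*3 + f) = √(-35*(-24)*3 + 31267/32) = √(840*3 + 31267/32) = √(2520 + 31267/32) = √(111907/32) = √223814/8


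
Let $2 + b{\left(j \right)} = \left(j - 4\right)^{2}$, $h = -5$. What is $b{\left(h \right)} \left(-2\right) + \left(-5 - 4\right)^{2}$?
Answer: $-77$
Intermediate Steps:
$b{\left(j \right)} = -2 + \left(-4 + j\right)^{2}$ ($b{\left(j \right)} = -2 + \left(j - 4\right)^{2} = -2 + \left(-4 + j\right)^{2}$)
$b{\left(h \right)} \left(-2\right) + \left(-5 - 4\right)^{2} = \left(-2 + \left(-4 - 5\right)^{2}\right) \left(-2\right) + \left(-5 - 4\right)^{2} = \left(-2 + \left(-9\right)^{2}\right) \left(-2\right) + \left(-9\right)^{2} = \left(-2 + 81\right) \left(-2\right) + 81 = 79 \left(-2\right) + 81 = -158 + 81 = -77$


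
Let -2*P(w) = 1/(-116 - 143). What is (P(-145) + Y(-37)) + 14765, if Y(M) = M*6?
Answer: 7533275/518 ≈ 14543.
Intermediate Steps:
Y(M) = 6*M
P(w) = 1/518 (P(w) = -1/(2*(-116 - 143)) = -1/2/(-259) = -1/2*(-1/259) = 1/518)
(P(-145) + Y(-37)) + 14765 = (1/518 + 6*(-37)) + 14765 = (1/518 - 222) + 14765 = -114995/518 + 14765 = 7533275/518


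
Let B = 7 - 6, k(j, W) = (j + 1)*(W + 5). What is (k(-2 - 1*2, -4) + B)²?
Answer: 4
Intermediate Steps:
k(j, W) = (1 + j)*(5 + W)
B = 1
(k(-2 - 1*2, -4) + B)² = ((5 - 4 + 5*(-2 - 1*2) - 4*(-2 - 1*2)) + 1)² = ((5 - 4 + 5*(-2 - 2) - 4*(-2 - 2)) + 1)² = ((5 - 4 + 5*(-4) - 4*(-4)) + 1)² = ((5 - 4 - 20 + 16) + 1)² = (-3 + 1)² = (-2)² = 4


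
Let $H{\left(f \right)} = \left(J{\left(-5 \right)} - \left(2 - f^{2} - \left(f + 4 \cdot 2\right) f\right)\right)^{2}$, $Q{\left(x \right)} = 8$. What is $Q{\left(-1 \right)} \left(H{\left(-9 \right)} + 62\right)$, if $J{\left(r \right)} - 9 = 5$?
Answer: $83728$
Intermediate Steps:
$J{\left(r \right)} = 14$ ($J{\left(r \right)} = 9 + 5 = 14$)
$H{\left(f \right)} = \left(12 + f^{2} + f \left(8 + f\right)\right)^{2}$ ($H{\left(f \right)} = \left(14 - \left(2 - f^{2} - \left(f + 4 \cdot 2\right) f\right)\right)^{2} = \left(14 - \left(2 - f^{2} - \left(f + 8\right) f\right)\right)^{2} = \left(14 - \left(2 - f^{2} - \left(8 + f\right) f\right)\right)^{2} = \left(14 - \left(2 - f^{2} - f \left(8 + f\right)\right)\right)^{2} = \left(14 + \left(-2 + f^{2} + f \left(8 + f\right)\right)\right)^{2} = \left(12 + f^{2} + f \left(8 + f\right)\right)^{2}$)
$Q{\left(-1 \right)} \left(H{\left(-9 \right)} + 62\right) = 8 \left(4 \left(6 + \left(-9\right)^{2} + 4 \left(-9\right)\right)^{2} + 62\right) = 8 \left(4 \left(6 + 81 - 36\right)^{2} + 62\right) = 8 \left(4 \cdot 51^{2} + 62\right) = 8 \left(4 \cdot 2601 + 62\right) = 8 \left(10404 + 62\right) = 8 \cdot 10466 = 83728$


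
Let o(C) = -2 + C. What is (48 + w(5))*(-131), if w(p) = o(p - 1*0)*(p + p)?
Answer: -10218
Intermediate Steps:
w(p) = 2*p*(-2 + p) (w(p) = (-2 + (p - 1*0))*(p + p) = (-2 + (p + 0))*(2*p) = (-2 + p)*(2*p) = 2*p*(-2 + p))
(48 + w(5))*(-131) = (48 + 2*5*(-2 + 5))*(-131) = (48 + 2*5*3)*(-131) = (48 + 30)*(-131) = 78*(-131) = -10218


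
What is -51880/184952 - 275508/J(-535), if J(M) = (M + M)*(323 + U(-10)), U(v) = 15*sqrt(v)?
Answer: 658896140473/1318239947035 - 413262*I*sqrt(10)/11403953 ≈ 0.49983 - 0.1146*I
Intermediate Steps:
J(M) = 2*M*(323 + 15*I*sqrt(10)) (J(M) = (M + M)*(323 + 15*sqrt(-10)) = (2*M)*(323 + 15*(I*sqrt(10))) = (2*M)*(323 + 15*I*sqrt(10)) = 2*M*(323 + 15*I*sqrt(10)))
-51880/184952 - 275508/J(-535) = -51880/184952 - 275508*(-1/(1070*(323 + 15*I*sqrt(10)))) = -51880*1/184952 - 275508/(-345610 - 16050*I*sqrt(10)) = -6485/23119 - 275508/(-345610 - 16050*I*sqrt(10))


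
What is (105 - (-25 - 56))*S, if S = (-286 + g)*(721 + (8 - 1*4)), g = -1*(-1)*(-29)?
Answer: -42477750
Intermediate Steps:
g = -29 (g = 1*(-29) = -29)
S = -228375 (S = (-286 - 29)*(721 + (8 - 1*4)) = -315*(721 + (8 - 4)) = -315*(721 + 4) = -315*725 = -228375)
(105 - (-25 - 56))*S = (105 - (-25 - 56))*(-228375) = (105 - 1*(-81))*(-228375) = (105 + 81)*(-228375) = 186*(-228375) = -42477750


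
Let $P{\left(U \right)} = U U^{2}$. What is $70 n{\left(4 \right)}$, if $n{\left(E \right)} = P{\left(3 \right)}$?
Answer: $1890$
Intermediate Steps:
$P{\left(U \right)} = U^{3}$
$n{\left(E \right)} = 27$ ($n{\left(E \right)} = 3^{3} = 27$)
$70 n{\left(4 \right)} = 70 \cdot 27 = 1890$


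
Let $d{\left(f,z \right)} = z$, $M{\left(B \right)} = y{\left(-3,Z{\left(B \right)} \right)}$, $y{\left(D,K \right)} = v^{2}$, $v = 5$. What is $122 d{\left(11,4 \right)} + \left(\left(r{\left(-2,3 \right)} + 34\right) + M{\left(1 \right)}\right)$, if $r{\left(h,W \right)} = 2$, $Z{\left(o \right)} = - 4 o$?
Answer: $549$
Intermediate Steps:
$y{\left(D,K \right)} = 25$ ($y{\left(D,K \right)} = 5^{2} = 25$)
$M{\left(B \right)} = 25$
$122 d{\left(11,4 \right)} + \left(\left(r{\left(-2,3 \right)} + 34\right) + M{\left(1 \right)}\right) = 122 \cdot 4 + \left(\left(2 + 34\right) + 25\right) = 488 + \left(36 + 25\right) = 488 + 61 = 549$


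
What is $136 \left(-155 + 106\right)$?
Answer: $-6664$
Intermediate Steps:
$136 \left(-155 + 106\right) = 136 \left(-49\right) = -6664$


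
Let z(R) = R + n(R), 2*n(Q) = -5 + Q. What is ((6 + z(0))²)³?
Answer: 117649/64 ≈ 1838.3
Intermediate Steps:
n(Q) = -5/2 + Q/2 (n(Q) = (-5 + Q)/2 = -5/2 + Q/2)
z(R) = -5/2 + 3*R/2 (z(R) = R + (-5/2 + R/2) = -5/2 + 3*R/2)
((6 + z(0))²)³ = ((6 + (-5/2 + (3/2)*0))²)³ = ((6 + (-5/2 + 0))²)³ = ((6 - 5/2)²)³ = ((7/2)²)³ = (49/4)³ = 117649/64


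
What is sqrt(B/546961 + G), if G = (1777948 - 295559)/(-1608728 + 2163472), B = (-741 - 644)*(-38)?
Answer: sqrt(63719290322402736368054)/151711666492 ≈ 1.6639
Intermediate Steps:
B = 52630 (B = -1385*(-38) = 52630)
G = 1482389/554744 ≈ 2.6722
sqrt(B/546961 + G) = sqrt(52630/546961 + 1482389/554744) = sqrt(840005146549/303423332984) = sqrt(63719290322402736368054)/151711666492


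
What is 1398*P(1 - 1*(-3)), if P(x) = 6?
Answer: 8388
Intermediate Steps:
1398*P(1 - 1*(-3)) = 1398*6 = 8388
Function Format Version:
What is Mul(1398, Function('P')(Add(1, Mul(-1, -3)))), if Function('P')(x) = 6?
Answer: 8388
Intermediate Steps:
Mul(1398, Function('P')(Add(1, Mul(-1, -3)))) = Mul(1398, 6) = 8388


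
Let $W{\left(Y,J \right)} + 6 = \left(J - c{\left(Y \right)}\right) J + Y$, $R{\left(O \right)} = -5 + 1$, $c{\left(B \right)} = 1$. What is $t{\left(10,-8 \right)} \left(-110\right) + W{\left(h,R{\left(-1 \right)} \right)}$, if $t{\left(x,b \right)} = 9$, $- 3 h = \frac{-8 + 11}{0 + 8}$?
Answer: $- \frac{7809}{8} \approx -976.13$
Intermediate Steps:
$R{\left(O \right)} = -4$
$h = - \frac{1}{8}$ ($h = - \frac{\left(-8 + 11\right) \frac{1}{0 + 8}}{3} = - \frac{3 \cdot \frac{1}{8}}{3} = \left(- \frac{1}{3}\right) \frac{3}{8} = - \frac{1}{8} \approx -0.125$)
$W{\left(Y,J \right)} = -6 + Y + J \left(-1 + J\right)$ ($W{\left(Y,J \right)} = -6 + \left(\left(J - 1\right) J + Y\right) = -6 + \left(\left(-1 + J\right) J + Y\right) = -6 + \left(J \left(-1 + J\right) + Y\right) = -6 + \left(Y + J \left(-1 + J\right)\right) = -6 + Y + J \left(-1 + J\right)$)
$t{\left(10,-8 \right)} \left(-110\right) + W{\left(h,R{\left(-1 \right)} \right)} = 9 \left(-110\right) - \left(\frac{17}{8} - 16\right) = -990 + \left(-6 - \frac{1}{8} + 16 + 4\right) = -990 + \frac{111}{8} = - \frac{7809}{8}$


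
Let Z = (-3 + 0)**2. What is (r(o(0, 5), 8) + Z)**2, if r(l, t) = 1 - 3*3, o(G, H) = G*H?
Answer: 1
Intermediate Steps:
r(l, t) = -8 (r(l, t) = 1 - 9 = -8)
Z = 9 (Z = (-3)**2 = 9)
(r(o(0, 5), 8) + Z)**2 = (-8 + 9)**2 = 1**2 = 1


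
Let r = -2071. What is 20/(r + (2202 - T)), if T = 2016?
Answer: -4/377 ≈ -0.010610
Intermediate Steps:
20/(r + (2202 - T)) = 20/(-2071 + (2202 - 1*2016)) = 20/(-2071 + (2202 - 2016)) = 20/(-2071 + 186) = 20/(-1885) = 20*(-1/1885) = -4/377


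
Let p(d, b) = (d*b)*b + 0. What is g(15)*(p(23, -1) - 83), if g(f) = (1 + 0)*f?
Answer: -900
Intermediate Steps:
g(f) = f (g(f) = 1*f = f)
p(d, b) = d*b² (p(d, b) = (b*d)*b + 0 = d*b² + 0 = d*b²)
g(15)*(p(23, -1) - 83) = 15*(23*(-1)² - 83) = 15*(23*1 - 83) = 15*(23 - 83) = 15*(-60) = -900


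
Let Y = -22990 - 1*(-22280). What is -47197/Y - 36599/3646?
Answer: 36523743/647165 ≈ 56.437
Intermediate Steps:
Y = -710 (Y = -22990 + 22280 = -710)
-47197/Y - 36599/3646 = -47197/(-710) - 36599/3646 = -47197*(-1/710) - 36599*1/3646 = 47197/710 - 36599/3646 = 36523743/647165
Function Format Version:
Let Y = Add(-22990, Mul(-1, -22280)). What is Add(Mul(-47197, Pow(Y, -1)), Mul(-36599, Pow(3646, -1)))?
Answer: Rational(36523743, 647165) ≈ 56.437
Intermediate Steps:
Y = -710 (Y = Add(-22990, 22280) = -710)
Add(Mul(-47197, Pow(Y, -1)), Mul(-36599, Pow(3646, -1))) = Add(Mul(-47197, Pow(-710, -1)), Mul(-36599, Pow(3646, -1))) = Add(Mul(-47197, Rational(-1, 710)), Mul(-36599, Rational(1, 3646))) = Add(Rational(47197, 710), Rational(-36599, 3646)) = Rational(36523743, 647165)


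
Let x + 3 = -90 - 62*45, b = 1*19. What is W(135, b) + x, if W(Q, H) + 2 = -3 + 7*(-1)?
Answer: -2895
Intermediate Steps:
b = 19
W(Q, H) = -12 (W(Q, H) = -2 + (-3 + 7*(-1)) = -2 + (-3 - 7) = -2 - 10 = -12)
x = -2883 (x = -3 + (-90 - 62*45) = -3 + (-90 - 2790) = -3 - 2880 = -2883)
W(135, b) + x = -12 - 2883 = -2895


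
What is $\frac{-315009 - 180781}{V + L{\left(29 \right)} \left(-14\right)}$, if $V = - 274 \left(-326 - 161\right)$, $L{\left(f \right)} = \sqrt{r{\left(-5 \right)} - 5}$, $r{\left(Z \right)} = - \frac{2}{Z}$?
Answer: $- \frac{82696532525}{22257125932} - \frac{1735265 i \sqrt{115}}{22257125932} \approx -3.7155 - 0.00083608 i$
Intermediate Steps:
$L{\left(f \right)} = \frac{i \sqrt{115}}{5}$ ($L{\left(f \right)} = \sqrt{- \frac{2}{-5} - 5} = \sqrt{\left(-2\right) \left(- \frac{1}{5}\right) - 5} = \sqrt{\frac{2}{5} - 5} = \sqrt{- \frac{23}{5}} = \frac{i \sqrt{115}}{5}$)
$V = 133438$ ($V = \left(-274\right) \left(-487\right) = 133438$)
$\frac{-315009 - 180781}{V + L{\left(29 \right)} \left(-14\right)} = \frac{-315009 - 180781}{133438 + \frac{i \sqrt{115}}{5} \left(-14\right)} = - \frac{495790}{133438 - \frac{14 i \sqrt{115}}{5}}$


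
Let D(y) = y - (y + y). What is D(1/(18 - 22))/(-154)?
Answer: -1/616 ≈ -0.0016234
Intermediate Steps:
D(y) = -y (D(y) = y - 2*y = -y)
D(1/(18 - 22))/(-154) = -1/(18 - 22)/(-154) = -1/(-4)*(-1/154) = -1*(-1/4)*(-1/154) = (1/4)*(-1/154) = -1/616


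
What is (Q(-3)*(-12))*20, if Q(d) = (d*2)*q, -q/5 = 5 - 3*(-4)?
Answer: -122400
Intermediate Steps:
q = -85 (q = -5*(5 - 3*(-4)) = -5*(5 + 12) = -5*17 = -85)
Q(d) = -170*d (Q(d) = (d*2)*(-85) = (2*d)*(-85) = -170*d)
(Q(-3)*(-12))*20 = (-170*(-3)*(-12))*20 = (510*(-12))*20 = -6120*20 = -122400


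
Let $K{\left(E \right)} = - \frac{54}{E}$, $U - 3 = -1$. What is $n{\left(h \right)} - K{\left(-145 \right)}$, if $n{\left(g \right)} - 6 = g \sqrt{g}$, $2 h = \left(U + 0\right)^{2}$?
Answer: $\frac{816}{145} + 2 \sqrt{2} \approx 8.456$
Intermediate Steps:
$U = 2$ ($U = 3 - 1 = 2$)
$h = 2$ ($h = \frac{\left(2 + 0\right)^{2}}{2} = \frac{2^{2}}{2} = \frac{1}{2} \cdot 4 = 2$)
$n{\left(g \right)} = 6 + g^{\frac{3}{2}}$ ($n{\left(g \right)} = 6 + g \sqrt{g} = 6 + g^{\frac{3}{2}}$)
$n{\left(h \right)} - K{\left(-145 \right)} = \left(6 + 2^{\frac{3}{2}}\right) - - \frac{54}{-145} = \left(6 + 2 \sqrt{2}\right) - \left(-54\right) \left(- \frac{1}{145}\right) = \left(6 + 2 \sqrt{2}\right) - \frac{54}{145} = \frac{816}{145} + 2 \sqrt{2}$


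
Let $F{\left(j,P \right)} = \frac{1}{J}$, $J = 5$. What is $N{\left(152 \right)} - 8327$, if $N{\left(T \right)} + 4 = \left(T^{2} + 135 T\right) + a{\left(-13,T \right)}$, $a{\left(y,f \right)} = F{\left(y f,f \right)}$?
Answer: $\frac{176466}{5} \approx 35293.0$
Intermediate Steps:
$F{\left(j,P \right)} = \frac{1}{5}$
$a{\left(y,f \right)} = \frac{1}{5}$
$N{\left(T \right)} = - \frac{19}{5} + T^{2} + 135 T$ ($N{\left(T \right)} = -4 + \left(\left(T^{2} + 135 T\right) + \frac{1}{5}\right) = -4 + \left(\frac{1}{5} + T^{2} + 135 T\right) = - \frac{19}{5} + T^{2} + 135 T$)
$N{\left(152 \right)} - 8327 = \left(- \frac{19}{5} + 152^{2} + 135 \cdot 152\right) - 8327 = \left(- \frac{19}{5} + 23104 + 20520\right) - 8327 = \frac{218101}{5} - 8327 = \frac{176466}{5}$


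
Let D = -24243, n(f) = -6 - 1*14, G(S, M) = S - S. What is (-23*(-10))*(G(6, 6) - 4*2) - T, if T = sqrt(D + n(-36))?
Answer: -1840 - I*sqrt(24263) ≈ -1840.0 - 155.77*I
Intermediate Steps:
G(S, M) = 0
n(f) = -20 (n(f) = -6 - 14 = -20)
T = I*sqrt(24263) (T = sqrt(-24243 - 20) = sqrt(-24263) = I*sqrt(24263) ≈ 155.77*I)
(-23*(-10))*(G(6, 6) - 4*2) - T = (-23*(-10))*(0 - 4*2) - I*sqrt(24263) = 230*(0 - 1*8) - I*sqrt(24263) = 230*(0 - 8) - I*sqrt(24263) = 230*(-8) - I*sqrt(24263) = -1840 - I*sqrt(24263)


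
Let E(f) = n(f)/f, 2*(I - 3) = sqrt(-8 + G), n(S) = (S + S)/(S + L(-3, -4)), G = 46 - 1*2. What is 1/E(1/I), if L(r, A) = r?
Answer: -17/12 ≈ -1.4167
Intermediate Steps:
G = 44 (G = 46 - 2 = 44)
n(S) = 2*S/(-3 + S) (n(S) = (S + S)/(S - 3) = (2*S)/(-3 + S) = 2*S/(-3 + S))
I = 6 (I = 3 + sqrt(-8 + 44)/2 = 3 + sqrt(36)/2 = 3 + (1/2)*6 = 3 + 3 = 6)
E(f) = 2/(-3 + f) (E(f) = (2*f/(-3 + f))/f = 2/(-3 + f))
1/E(1/I) = 1/(2/(-3 + 1/6)) = 1/(2/(-17/6)) = 1/(2*(-6/17)) = 1/(-12/17) = -17/12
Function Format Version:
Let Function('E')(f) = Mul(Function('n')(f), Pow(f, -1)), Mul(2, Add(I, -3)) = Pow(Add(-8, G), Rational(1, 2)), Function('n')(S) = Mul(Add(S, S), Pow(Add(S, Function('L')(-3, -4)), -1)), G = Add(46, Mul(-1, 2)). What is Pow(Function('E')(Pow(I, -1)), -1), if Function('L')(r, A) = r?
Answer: Rational(-17, 12) ≈ -1.4167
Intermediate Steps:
G = 44 (G = Add(46, -2) = 44)
Function('n')(S) = Mul(2, S, Pow(Add(-3, S), -1)) (Function('n')(S) = Mul(Add(S, S), Pow(Add(S, -3), -1)) = Mul(Mul(2, S), Pow(Add(-3, S), -1)) = Mul(2, S, Pow(Add(-3, S), -1)))
I = 6 (I = Add(3, Mul(Rational(1, 2), Pow(Add(-8, 44), Rational(1, 2)))) = Add(3, Mul(Rational(1, 2), Pow(36, Rational(1, 2)))) = Add(3, Mul(Rational(1, 2), 6)) = Add(3, 3) = 6)
Function('E')(f) = Mul(2, Pow(Add(-3, f), -1)) (Function('E')(f) = Mul(Mul(2, f, Pow(Add(-3, f), -1)), Pow(f, -1)) = Mul(2, Pow(Add(-3, f), -1)))
Pow(Function('E')(Pow(I, -1)), -1) = Pow(Mul(2, Pow(Add(-3, Pow(6, -1)), -1)), -1) = Pow(Mul(2, Pow(Add(-3, Rational(1, 6)), -1)), -1) = Pow(Mul(2, Pow(Rational(-17, 6), -1)), -1) = Pow(Mul(2, Rational(-6, 17)), -1) = Pow(Rational(-12, 17), -1) = Rational(-17, 12)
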